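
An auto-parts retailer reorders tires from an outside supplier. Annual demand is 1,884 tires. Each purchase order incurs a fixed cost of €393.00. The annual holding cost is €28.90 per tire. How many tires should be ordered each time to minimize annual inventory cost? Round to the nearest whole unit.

EOQ = √(2DS / H) = √(2 × 1,884 × 393 / 28.9).
= √(1,480,824 / 28.9) = √51,239.5848 ≈ 226.362.

Q* ≈ 226 tires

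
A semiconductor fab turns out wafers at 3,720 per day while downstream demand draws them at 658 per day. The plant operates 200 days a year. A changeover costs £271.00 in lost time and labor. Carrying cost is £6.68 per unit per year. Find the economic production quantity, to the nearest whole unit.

Q* ≈ 3,602 wafers

Annual demand D = 658 × 200 = 131,600.
Production build-up factor (1 − d/p) = 1 − 658/3,720 = 0.8231.
Q* = √(2DS / (H(1 − d/p))) = √(2 × 131,600 × 271 / (6.68 × 0.8231)).
= √(71,327,200 / 5.4984) ≈ 3601.706.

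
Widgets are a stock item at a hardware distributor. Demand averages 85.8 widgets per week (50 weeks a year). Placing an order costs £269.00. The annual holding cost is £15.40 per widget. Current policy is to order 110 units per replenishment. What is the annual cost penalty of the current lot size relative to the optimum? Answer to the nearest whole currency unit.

Extra cost ≈ £5,376 per year

Annual demand D = 85.8 × 50 = 4,290.
EOQ = √(2DS/H) = √(2 × 4,290 × 269 / 15.4) ≈ 387.13.
Cost at Q* = (D/Q*)S + (Q*/2)H = √(2DSH) ≈ £5,961.84.
Cost at Q = 110: (4,290/110)×269 + (110/2)×15.4 = £10,491.00 + £847.00 = £11,338.00.
Excess = £11,338.00 − £5,961.84 = £5,376.16.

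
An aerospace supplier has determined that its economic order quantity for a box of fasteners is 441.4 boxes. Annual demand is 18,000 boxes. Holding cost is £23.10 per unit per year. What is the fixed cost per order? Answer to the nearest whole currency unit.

S ≈ £125

Invert the EOQ relation Q*² = 2DS/H.
From Q* = √(2DS/H): S = Q*²H / (2D) = 441.4² × 23.1 / (2 × 18,000) = 125.0185.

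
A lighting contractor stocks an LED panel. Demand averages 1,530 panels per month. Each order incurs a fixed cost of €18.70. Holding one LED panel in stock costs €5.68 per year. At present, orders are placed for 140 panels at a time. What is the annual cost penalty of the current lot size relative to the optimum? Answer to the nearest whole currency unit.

Extra cost ≈ €875 per year

Annual demand D = 1,530 × 12 = 18,360.
EOQ = √(2DS/H) = √(2 × 18,360 × 18.7 / 5.68) ≈ 347.69.
Cost at Q* = (D/Q*)S + (Q*/2)H = √(2DSH) ≈ €1,974.91.
Cost at Q = 140: (18,360/140)×18.7 + (140/2)×5.68 = €2,452.37 + €397.60 = €2,849.97.
Excess = €2,849.97 − €1,974.91 = €875.07.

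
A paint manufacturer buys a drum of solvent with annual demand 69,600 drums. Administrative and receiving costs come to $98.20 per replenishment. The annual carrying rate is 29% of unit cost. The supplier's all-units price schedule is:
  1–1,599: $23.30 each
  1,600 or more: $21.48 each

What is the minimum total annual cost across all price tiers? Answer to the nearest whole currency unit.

TC* ≈ $1,504,263

Holding cost per unit per year at price C is H = 0.29·C.
Evaluate total cost at each tier's feasible EOQ or, if the EOQ is below the tier, at the tier's minimum quantity.
EOQ at $23.30 = 1422.3 (feasible in tier 1): TC = 69,600×$23.30 + (69,600/1422.3)×98.2 + (1422.3/2)×0.29×$23.30 = $1,631,290.64.
EOQ at $21.48 = 1481.4 < 1600, so use break Q=1600: TC = 69,600×$21.48 + (69,600/1600.0)×98.2 + (1600.0/2)×0.29×$21.48 = $1,504,263.06.
Lowest total cost among the candidates is at Q = 1600.0.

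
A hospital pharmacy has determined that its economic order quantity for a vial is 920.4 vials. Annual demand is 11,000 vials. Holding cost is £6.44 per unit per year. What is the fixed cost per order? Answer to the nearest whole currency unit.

S ≈ £248

The basic EOQ model gives Q* = √(2DS/H); rearrange for the unknown.
From Q* = √(2DS/H): S = Q*²H / (2D) = 920.4² × 6.44 / (2 × 11,000) = 247.9799.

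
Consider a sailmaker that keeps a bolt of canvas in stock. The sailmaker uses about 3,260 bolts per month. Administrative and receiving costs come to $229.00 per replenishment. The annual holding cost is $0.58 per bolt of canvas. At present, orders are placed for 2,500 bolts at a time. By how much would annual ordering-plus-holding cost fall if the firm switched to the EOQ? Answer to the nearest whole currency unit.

Extra cost ≈ $1,085 per year

Annual demand D = 3,260 × 12 = 39,120.
EOQ = √(2DS/H) = √(2 × 39,120 × 229 / 0.58) ≈ 5558.00.
Cost at Q* = (D/Q*)S + (Q*/2)H = √(2DSH) ≈ $3,223.64.
Cost at Q = 2,500: (39,120/2,500)×229 + (2,500/2)×0.58 = $3,583.39 + $725.00 = $4,308.39.
Excess = $4,308.39 − $3,223.64 = $1,084.75.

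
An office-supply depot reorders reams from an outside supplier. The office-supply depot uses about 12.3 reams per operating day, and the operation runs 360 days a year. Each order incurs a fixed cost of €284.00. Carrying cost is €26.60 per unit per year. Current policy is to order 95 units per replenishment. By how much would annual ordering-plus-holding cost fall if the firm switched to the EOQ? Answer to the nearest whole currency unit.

Extra cost ≈ €6,322 per year

Annual demand D = 12.3 × 360 = 4,428.
EOQ = √(2DS/H) = √(2 × 4,428 × 284 / 26.6) ≈ 307.49.
Cost at Q* = (D/Q*)S + (Q*/2)H = √(2DSH) ≈ €8,179.35.
Cost at Q = 95: (4,428/95)×284 + (95/2)×26.6 = €13,237.39 + €1,263.50 = €14,500.89.
Excess = €14,500.89 − €8,179.35 = €6,321.54.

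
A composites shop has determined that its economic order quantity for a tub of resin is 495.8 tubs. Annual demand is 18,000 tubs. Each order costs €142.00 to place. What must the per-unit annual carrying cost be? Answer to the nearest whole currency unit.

The basic EOQ model gives Q* = √(2DS/H); rearrange for the unknown.
From Q* = √(2DS/H): H = 2DS / Q*² = 2 × 18,000 × 142 / 495.8² = 20.7959.

H ≈ €21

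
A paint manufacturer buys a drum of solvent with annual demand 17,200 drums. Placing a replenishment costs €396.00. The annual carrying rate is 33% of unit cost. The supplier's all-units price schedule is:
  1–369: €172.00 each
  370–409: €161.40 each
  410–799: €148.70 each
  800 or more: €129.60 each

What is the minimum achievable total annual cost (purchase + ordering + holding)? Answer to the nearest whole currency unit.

TC* ≈ €2,254,741

Holding cost per unit per year at price C is H = 0.33·C.
Evaluate total cost at each tier's feasible EOQ or, if the EOQ is below the tier, at the tier's minimum quantity.
Tier 1 (€172.00): EOQ = 489.9 exceeds tier's upper bound 369, so this tier is dominated.
Tier 2 (€161.40): EOQ = 505.7 exceeds tier's upper bound 409, so this tier is dominated.
EOQ at €148.70 = 526.9 (feasible in tier 3): TC = 17,200×€148.70 + (17,200/526.9)×396 + (526.9/2)×0.33×€148.70 = €2,583,494.69.
EOQ at €129.60 = 564.4 < 800, so use break Q=800: TC = 17,200×€129.60 + (17,200/800.0)×396 + (800.0/2)×0.33×€129.60 = €2,254,741.20.
Lowest total cost among the candidates is at Q = 800.0.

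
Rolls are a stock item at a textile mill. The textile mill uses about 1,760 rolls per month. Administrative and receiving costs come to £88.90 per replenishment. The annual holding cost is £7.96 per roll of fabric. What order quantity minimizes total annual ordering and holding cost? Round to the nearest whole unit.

Q* ≈ 687 rolls

Annual demand D = 1,760 × 12 = 21,120.
EOQ = √(2DS / H) = √(2 × 21,120 × 88.9 / 7.96).
= √(3,755,136 / 7.96) = √471,750.7538 ≈ 686.841.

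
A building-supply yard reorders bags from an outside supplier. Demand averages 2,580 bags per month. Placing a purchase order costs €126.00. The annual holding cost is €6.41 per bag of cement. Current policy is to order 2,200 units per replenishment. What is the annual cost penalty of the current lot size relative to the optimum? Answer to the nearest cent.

Annual demand D = 2,580 × 12 = 30,960.
EOQ = √(2DS/H) = √(2 × 30,960 × 126 / 6.41) ≈ 1103.24.
Cost at Q* = (D/Q*)S + (Q*/2)H = √(2DSH) ≈ €7,071.80.
Cost at Q = 2,200: (30,960/2,200)×126 + (2,200/2)×6.41 = €1,773.16 + €7,051.00 = €8,824.16.
Excess = €8,824.16 − €7,071.80 = €1,752.37.

Extra cost ≈ €1,752.37 per year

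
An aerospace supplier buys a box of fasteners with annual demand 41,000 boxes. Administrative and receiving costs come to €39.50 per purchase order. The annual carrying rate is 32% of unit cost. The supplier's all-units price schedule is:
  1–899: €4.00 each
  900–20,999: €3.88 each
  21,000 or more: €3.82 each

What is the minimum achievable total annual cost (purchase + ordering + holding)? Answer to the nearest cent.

Holding cost per unit per year at price C is H = 0.32·C.
Evaluate total cost at each tier's feasible EOQ or, if the EOQ is below the tier, at the tier's minimum quantity.
Tier 1 (€4.00): EOQ = 1590.7 exceeds tier's upper bound 899, so this tier is dominated.
EOQ at €3.88 = 1615.2 (feasible in tier 2): TC = 41,000×€3.88 + (41,000/1615.2)×39.5 + (1615.2/2)×0.32×€3.88 = €161,085.38.
EOQ at €3.82 = 1627.8 < 21000, so use break Q=21000: TC = 41,000×€3.82 + (41,000/21000.0)×39.5 + (21000.0/2)×0.32×€3.82 = €169,532.32.
Lowest total cost among the candidates is at Q = 1615.2.

TC* ≈ €161,085.38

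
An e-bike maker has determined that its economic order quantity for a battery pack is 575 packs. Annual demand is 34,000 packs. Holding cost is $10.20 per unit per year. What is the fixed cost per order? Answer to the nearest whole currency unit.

S ≈ $50

The basic EOQ model gives Q* = √(2DS/H); rearrange for the unknown.
From Q* = √(2DS/H): S = Q*²H / (2D) = 575² × 10.2 / (2 × 34,000) = 49.5937.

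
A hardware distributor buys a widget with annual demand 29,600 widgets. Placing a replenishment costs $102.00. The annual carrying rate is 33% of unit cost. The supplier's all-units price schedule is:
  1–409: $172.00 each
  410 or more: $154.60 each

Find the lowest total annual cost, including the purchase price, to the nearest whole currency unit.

Holding cost per unit per year at price C is H = 0.33·C.
Candidates are each tier's EOQ (if it falls in that tier) and each price-break quantity.
EOQ at $172.00 = 326.2 (feasible in tier 1): TC = 29,600×$172.00 + (29,600/326.2)×102 + (326.2/2)×0.33×$172.00 = $5,109,713.23.
EOQ at $154.60 = 344.0 < 410, so use break Q=410: TC = 29,600×$154.60 + (29,600/410.0)×102 + (410.0/2)×0.33×$154.60 = $4,593,982.59.
Lowest total cost among the candidates is at Q = 410.0.

TC* ≈ $4,593,983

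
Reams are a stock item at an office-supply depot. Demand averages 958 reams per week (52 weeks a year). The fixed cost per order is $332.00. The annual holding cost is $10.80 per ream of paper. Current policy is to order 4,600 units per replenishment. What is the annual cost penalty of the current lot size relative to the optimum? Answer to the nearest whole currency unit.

Annual demand D = 958 × 52 = 49,816.
EOQ = √(2DS/H) = √(2 × 49,816 × 332 / 10.8) ≈ 1750.07.
Cost at Q* = (D/Q*)S + (Q*/2)H = √(2DSH) ≈ $18,900.81.
Cost at Q = 4,600: (49,816/4,600)×332 + (4,600/2)×10.8 = $3,595.42 + $24,840.00 = $28,435.42.
Excess = $28,435.42 − $18,900.81 = $9,534.61.

Extra cost ≈ $9,535 per year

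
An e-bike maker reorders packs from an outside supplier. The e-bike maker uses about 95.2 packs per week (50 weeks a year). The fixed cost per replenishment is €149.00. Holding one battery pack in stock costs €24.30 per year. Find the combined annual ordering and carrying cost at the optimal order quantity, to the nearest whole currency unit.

TC* ≈ €5,871

Annual demand D = 95.2 × 50 = 4,760.
Q* = √(2DS/H) = √(2 × 4,760 × 149 / 24.3) ≈ 241.61.
At Q*, ordering cost (D/Q*)S equals holding cost (Q*/2)H, each = √(DSH/2).
Minimum total = √(2DSH) = √(2 × 4,760 × 149 × 24.3) ≈ 5871.036.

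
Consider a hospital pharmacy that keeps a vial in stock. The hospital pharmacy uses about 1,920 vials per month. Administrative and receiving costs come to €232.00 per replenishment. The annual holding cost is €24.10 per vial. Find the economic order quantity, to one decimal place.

Q* ≈ 666.0 vials

Annual demand D = 1,920 × 12 = 23,040.
EOQ = √(2DS / H) = √(2 × 23,040 × 232 / 24.1).
= √(10,690,560 / 24.1) = √443,591.7012 ≈ 666.027.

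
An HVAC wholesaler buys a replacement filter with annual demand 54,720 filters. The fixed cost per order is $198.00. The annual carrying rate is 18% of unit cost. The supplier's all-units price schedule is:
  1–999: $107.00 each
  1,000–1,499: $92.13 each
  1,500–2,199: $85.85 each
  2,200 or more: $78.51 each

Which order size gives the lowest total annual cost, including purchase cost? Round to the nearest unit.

Q* ≈ 2,200 filters

Holding cost per unit per year at price C is H = 0.18·C.
Candidates are each tier's EOQ (if it falls in that tier) and each price-break quantity.
Tier 1 ($107.00): EOQ = 1060.7 exceeds tier's upper bound 999, so this tier is dominated.
EOQ at $92.13 = 1143.1 (feasible in tier 2): TC = 54,720×$92.13 + (54,720/1143.1)×198 + (1143.1/2)×0.18×$92.13 = $5,060,310.07.
EOQ at $85.85 = 1184.2 < 1500, so use break Q=1500: TC = 54,720×$85.85 + (54,720/1500.0)×198 + (1500.0/2)×0.18×$85.85 = $4,716,524.79.
EOQ at $78.51 = 1238.3 < 2200, so use break Q=2200: TC = 54,720×$78.51 + (54,720/2200.0)×198 + (2200.0/2)×0.18×$78.51 = $4,316,536.98.
Lowest total cost is $4,316,536.98 at Q = 2200.0.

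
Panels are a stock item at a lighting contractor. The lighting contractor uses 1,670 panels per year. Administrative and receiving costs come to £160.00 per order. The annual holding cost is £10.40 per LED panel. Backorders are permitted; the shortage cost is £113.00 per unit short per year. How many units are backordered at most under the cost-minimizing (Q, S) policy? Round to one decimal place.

S* ≈ 20.0 panels

With planned backorders, Q* = √(2DS/H) · √((H+B)/B).
√(2DS/H) = √(2 × 1,670 × 160 / 10.4) = 226.682.
√((H+B)/B) = √((10.4+113)/113) = 1.0450.
Q* ≈ 236.884.
S* = Q* · H/(H+B) = 236.884 × 10.4/123.4 ≈ 19.964.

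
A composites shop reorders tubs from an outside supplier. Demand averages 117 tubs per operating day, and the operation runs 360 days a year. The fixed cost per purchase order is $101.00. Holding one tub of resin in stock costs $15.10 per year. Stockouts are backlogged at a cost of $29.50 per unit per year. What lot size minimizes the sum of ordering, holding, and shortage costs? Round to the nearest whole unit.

Q* ≈ 923 tubs

Annual demand D = 117 × 360 = 42,120.
With planned backorders, Q* = √(2DS/H) · √((H+B)/B).
√(2DS/H) = √(2 × 42,120 × 101 / 15.1) = 750.639.
√((H+B)/B) = √((15.1+29.5)/29.5) = 1.2296.
Q* ≈ 922.970.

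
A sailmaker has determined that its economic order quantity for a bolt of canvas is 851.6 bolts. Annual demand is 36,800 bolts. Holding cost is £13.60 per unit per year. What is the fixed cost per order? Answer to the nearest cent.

Invert the EOQ relation Q*² = 2DS/H.
From Q* = √(2DS/H): S = Q*²H / (2D) = 851.6² × 13.6 / (2 × 36,800) = 134.0085.

S ≈ £134.01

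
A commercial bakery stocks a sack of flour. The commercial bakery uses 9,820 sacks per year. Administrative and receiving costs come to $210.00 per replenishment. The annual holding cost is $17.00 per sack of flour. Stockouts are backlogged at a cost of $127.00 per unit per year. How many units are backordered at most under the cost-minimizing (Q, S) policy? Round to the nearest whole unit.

With planned backorders, Q* = √(2DS/H) · √((H+B)/B).
√(2DS/H) = √(2 × 9,820 × 210 / 17) = 492.556.
√((H+B)/B) = √((17+127)/127) = 1.0648.
Q* ≈ 524.488.
S* = Q* · H/(H+B) = 524.488 × 17/144 ≈ 61.919.

S* ≈ 62 sacks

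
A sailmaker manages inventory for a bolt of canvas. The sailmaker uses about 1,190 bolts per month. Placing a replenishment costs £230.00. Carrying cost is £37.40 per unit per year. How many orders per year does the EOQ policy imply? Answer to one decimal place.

Annual demand D = 1,190 × 12 = 14,280.
EOQ = √(2DS/H) = √(2 × 14,280 × 230 / 37.4) ≈ 419.09.
Orders per year = D / Q* = 14,280 / 419.09 ≈ 34.074.

N ≈ 34.1 orders per year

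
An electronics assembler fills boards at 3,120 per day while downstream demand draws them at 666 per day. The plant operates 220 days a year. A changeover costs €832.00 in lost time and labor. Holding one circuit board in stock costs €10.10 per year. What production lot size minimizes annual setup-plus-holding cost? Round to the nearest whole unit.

Annual demand D = 666 × 220 = 146,520.
Production build-up factor (1 − d/p) = 1 − 666/3,120 = 0.7865.
Q* = √(2DS / (H(1 − d/p))) = √(2 × 146,520 × 832 / (10.1 × 0.7865)).
= √(243,809,280 / 7.944) ≈ 5539.932.

Q* ≈ 5,540 boards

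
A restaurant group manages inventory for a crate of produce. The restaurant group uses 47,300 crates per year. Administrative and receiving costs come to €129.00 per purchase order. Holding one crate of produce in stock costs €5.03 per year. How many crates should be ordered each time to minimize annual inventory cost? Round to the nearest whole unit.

EOQ = √(2DS / H) = √(2 × 47,300 × 129 / 5.03).
= √(12,203,400 / 5.03) = √2,426,123.2604 ≈ 1557.602.

Q* ≈ 1,558 crates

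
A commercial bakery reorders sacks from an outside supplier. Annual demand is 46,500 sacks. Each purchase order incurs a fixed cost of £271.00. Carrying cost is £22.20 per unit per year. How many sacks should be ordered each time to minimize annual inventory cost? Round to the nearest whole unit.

Q* ≈ 1,065 sacks

EOQ = √(2DS / H) = √(2 × 46,500 × 271 / 22.2).
= √(25,203,000 / 22.2) = √1,135,270.2703 ≈ 1065.491.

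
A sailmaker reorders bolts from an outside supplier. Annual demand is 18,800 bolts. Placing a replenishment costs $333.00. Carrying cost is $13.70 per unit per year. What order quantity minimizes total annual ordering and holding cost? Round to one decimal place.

Q* ≈ 956.0 bolts

EOQ = √(2DS / H) = √(2 × 18,800 × 333 / 13.7).
= √(12,520,800 / 13.7) = √913,927.0073 ≈ 955.995.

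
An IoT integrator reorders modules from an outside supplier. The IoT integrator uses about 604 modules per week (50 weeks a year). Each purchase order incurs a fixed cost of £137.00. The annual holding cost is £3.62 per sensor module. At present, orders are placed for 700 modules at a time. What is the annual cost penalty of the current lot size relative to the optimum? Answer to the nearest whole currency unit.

Annual demand D = 604 × 50 = 30,200.
EOQ = √(2DS/H) = √(2 × 30,200 × 137 / 3.62) ≈ 1511.90.
Cost at Q* = (D/Q*)S + (Q*/2)H = √(2DSH) ≈ £5,473.10.
Cost at Q = 700: (30,200/700)×137 + (700/2)×3.62 = £5,910.57 + £1,267.00 = £7,177.57.
Excess = £7,177.57 − £5,473.10 = £1,704.48.

Extra cost ≈ £1,704 per year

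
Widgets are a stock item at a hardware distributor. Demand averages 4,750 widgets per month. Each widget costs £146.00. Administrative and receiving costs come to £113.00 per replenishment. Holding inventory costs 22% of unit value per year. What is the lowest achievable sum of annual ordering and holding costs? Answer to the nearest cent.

TC* ≈ £20,341.33

Annual demand D = 4,750 × 12 = 57,000.
Holding cost H = 0.22 × £146.00 = £32.1200 per unit per year.
The optimal lot size = √(2DS/H) = √(2 × 57,000 × 113 / 32.12) ≈ 633.29.
At Q*, ordering cost (D/Q*)S equals holding cost (Q*/2)H, each = √(DSH/2).
Minimum total = √(2DSH) = √(2 × 57,000 × 113 × 32.12) ≈ 20341.333.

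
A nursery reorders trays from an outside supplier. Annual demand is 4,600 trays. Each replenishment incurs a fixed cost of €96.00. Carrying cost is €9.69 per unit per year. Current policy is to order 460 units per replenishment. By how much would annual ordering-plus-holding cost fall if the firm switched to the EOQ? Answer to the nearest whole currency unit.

Extra cost ≈ €263 per year

EOQ = √(2DS/H) = √(2 × 4,600 × 96 / 9.69) ≈ 301.90.
Cost at Q* = (D/Q*)S + (Q*/2)H = √(2DSH) ≈ €2,925.44.
Cost at Q = 460: (4,600/460)×96 + (460/2)×9.69 = €960.00 + €2,228.70 = €3,188.70.
Excess = €3,188.70 − €2,925.44 = €263.26.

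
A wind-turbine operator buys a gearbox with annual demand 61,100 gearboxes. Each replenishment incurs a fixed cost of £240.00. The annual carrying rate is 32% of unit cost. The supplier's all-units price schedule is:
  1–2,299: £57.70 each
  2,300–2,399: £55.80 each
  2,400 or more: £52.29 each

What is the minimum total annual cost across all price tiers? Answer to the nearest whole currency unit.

TC* ≈ £3,221,108

Holding cost per unit per year at price C is H = 0.32·C.
Evaluate total cost at each tier's feasible EOQ or, if the EOQ is below the tier, at the tier's minimum quantity.
EOQ at £57.70 = 1260.3 (feasible in tier 1): TC = 61,100×£57.70 + (61,100/1260.3)×240 + (1260.3/2)×0.32×£57.70 = £3,548,740.41.
EOQ at £55.80 = 1281.6 < 2300, so use break Q=2300: TC = 61,100×£55.80 + (61,100/2300.0)×240 + (2300.0/2)×0.32×£55.80 = £3,436,290.05.
EOQ at £52.29 = 1323.9 < 2400, so use break Q=2400: TC = 61,100×£52.29 + (61,100/2400.0)×240 + (2400.0/2)×0.32×£52.29 = £3,221,108.36.
Lowest total cost among the candidates is at Q = 2400.0.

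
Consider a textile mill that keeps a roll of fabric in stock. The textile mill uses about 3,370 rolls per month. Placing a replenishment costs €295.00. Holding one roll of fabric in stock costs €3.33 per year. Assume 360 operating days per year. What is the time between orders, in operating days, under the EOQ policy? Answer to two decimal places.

Annual demand D = 3,370 × 12 = 40,440.
The optimal lot size = √(2DS/H) = √(2 × 40,440 × 295 / 3.33) ≈ 2676.76.
Cycle time = Q*/D × 360 = 2676.76 / 40,440 × 360 ≈ 23.829 days.

T ≈ 23.83 days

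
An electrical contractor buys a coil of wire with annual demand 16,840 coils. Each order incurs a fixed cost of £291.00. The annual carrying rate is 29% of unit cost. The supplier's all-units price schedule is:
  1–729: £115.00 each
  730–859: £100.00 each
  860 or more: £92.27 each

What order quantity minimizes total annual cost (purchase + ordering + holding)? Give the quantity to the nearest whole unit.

Q* ≈ 860 coils

Holding cost per unit per year at price C is H = 0.29·C.
For each price level, check whether its EOQ is feasible; otherwise the best quantity at that price is the breakpoint.
EOQ at £115.00 = 542.1 (feasible in tier 1): TC = 16,840×£115.00 + (16,840/542.1)×291 + (542.1/2)×0.29×£115.00 = £1,954,679.25.
EOQ at £100.00 = 581.3 < 730, so use break Q=730: TC = 16,840×£100.00 + (16,840/730.0)×291 + (730.0/2)×0.29×£100.00 = £1,701,297.93.
EOQ at £92.27 = 605.2 < 860, so use break Q=860: TC = 16,840×£92.27 + (16,840/860.0)×291 + (860.0/2)×0.29×£92.27 = £1,571,031.06.
Lowest total cost is £1,571,031.06 at Q = 860.0.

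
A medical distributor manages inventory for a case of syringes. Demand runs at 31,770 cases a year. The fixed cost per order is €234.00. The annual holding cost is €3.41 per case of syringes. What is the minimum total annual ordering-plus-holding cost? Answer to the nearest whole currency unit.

The optimal lot size = √(2DS/H) = √(2 × 31,770 × 234 / 3.41) ≈ 2088.11.
At the optimum the two cost components are equal, so total cost = 2·(Q*/2)H = Q*·H.
Minimum total = √(2DSH) = √(2 × 31,770 × 234 × 3.41) ≈ 7120.471.

TC* ≈ €7,120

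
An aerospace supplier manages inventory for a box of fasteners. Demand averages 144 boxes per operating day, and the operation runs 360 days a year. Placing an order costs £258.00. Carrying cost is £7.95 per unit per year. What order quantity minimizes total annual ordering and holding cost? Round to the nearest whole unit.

Annual demand D = 144 × 360 = 51,840.
EOQ = √(2DS / H) = √(2 × 51,840 × 258 / 7.95).
= √(26,749,440 / 7.95) = √3,364,709.434 ≈ 1834.314.

Q* ≈ 1,834 boxes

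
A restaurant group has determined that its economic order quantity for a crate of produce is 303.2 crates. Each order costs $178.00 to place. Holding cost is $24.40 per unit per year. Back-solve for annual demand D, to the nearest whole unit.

Invert the EOQ relation Q*² = 2DS/H.
From Q* = √(2DS/H): D = Q*²H / (2S) = 303.2² × 24.4 / (2 × 178) = 6300.837.

D ≈ 6,301 crates per year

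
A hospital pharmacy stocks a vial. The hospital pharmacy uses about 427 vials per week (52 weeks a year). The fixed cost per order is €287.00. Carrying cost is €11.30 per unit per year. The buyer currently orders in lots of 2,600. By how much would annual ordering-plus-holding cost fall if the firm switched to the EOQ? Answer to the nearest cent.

Extra cost ≈ €5,140.16 per year

Annual demand D = 427 × 52 = 22,204.
EOQ = √(2DS/H) = √(2 × 22,204 × 287 / 11.3) ≈ 1062.02.
Cost at Q* = (D/Q*)S + (Q*/2)H = √(2DSH) ≈ €12,000.82.
Cost at Q = 2,600: (22,204/2,600)×287 + (2,600/2)×11.3 = €2,450.98 + €14,690.00 = €17,140.98.
Excess = €17,140.98 − €12,000.82 = €5,140.16.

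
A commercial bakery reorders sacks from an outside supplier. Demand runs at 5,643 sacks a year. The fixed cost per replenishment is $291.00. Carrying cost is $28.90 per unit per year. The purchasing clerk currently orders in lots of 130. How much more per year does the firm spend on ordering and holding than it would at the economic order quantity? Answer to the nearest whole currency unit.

EOQ = √(2DS/H) = √(2 × 5,643 × 291 / 28.9) ≈ 337.11.
Cost at Q* = (D/Q*)S + (Q*/2)H = √(2DSH) ≈ $9,742.39.
Cost at Q = 130: (5,643/130)×291 + (130/2)×28.9 = $12,631.64 + $1,878.50 = $14,510.14.
Excess = $14,510.14 − $9,742.39 = $4,767.75.

Extra cost ≈ $4,768 per year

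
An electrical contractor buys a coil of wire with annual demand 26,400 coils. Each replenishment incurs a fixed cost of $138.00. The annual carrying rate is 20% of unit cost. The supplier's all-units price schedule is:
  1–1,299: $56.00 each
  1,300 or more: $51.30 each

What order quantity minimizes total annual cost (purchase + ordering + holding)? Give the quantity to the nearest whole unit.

Q* ≈ 1,300 coils

Holding cost per unit per year at price C is H = 0.20·C.
For each price level, check whether its EOQ is feasible; otherwise the best quantity at that price is the breakpoint.
EOQ at $56.00 = 806.6 (feasible in tier 1): TC = 26,400×$56.00 + (26,400/806.6)×138 + (806.6/2)×0.20×$56.00 = $1,487,433.70.
EOQ at $51.30 = 842.7 < 1300, so use break Q=1300: TC = 26,400×$51.30 + (26,400/1300.0)×138 + (1300.0/2)×0.20×$51.30 = $1,363,791.46.
Lowest total cost is $1,363,791.46 at Q = 1300.0.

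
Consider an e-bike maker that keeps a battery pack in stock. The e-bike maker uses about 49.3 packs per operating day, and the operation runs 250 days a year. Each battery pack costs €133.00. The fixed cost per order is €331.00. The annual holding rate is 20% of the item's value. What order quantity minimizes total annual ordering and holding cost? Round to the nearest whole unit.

Annual demand D = 49.3 × 250 = 12,325.
Holding cost H = 0.20 × €133.00 = €26.6000 per unit per year.
EOQ = √(2DS / H) = √(2 × 12,325 × 331 / 26.6).
= √(8,159,150 / 26.6) = √306,734.9624 ≈ 553.837.

Q* ≈ 554 packs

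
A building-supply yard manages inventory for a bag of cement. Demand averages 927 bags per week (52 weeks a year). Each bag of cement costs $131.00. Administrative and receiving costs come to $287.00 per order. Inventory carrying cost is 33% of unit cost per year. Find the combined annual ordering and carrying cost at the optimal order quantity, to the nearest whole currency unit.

TC* ≈ $34,585

Annual demand D = 927 × 52 = 48,204.
Holding cost H = 0.33 × $131.00 = $43.2300 per unit per year.
EOQ = √(2DS/H) = √(2 × 48,204 × 287 / 43.23) ≈ 800.03.
At the optimum the two cost components are equal, so total cost = 2·(Q*/2)H = Q*·H.
Minimum total = √(2DSH) = √(2 × 48,204 × 287 × 43.23) ≈ 34585.185.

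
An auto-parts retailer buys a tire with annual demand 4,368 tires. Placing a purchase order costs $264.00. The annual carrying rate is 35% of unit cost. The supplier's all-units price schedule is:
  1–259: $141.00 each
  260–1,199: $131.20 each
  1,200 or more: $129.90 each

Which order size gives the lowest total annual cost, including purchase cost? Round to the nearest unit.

Q* ≈ 260 tires

Holding cost per unit per year at price C is H = 0.35·C.
Evaluate total cost at each tier's feasible EOQ or, if the EOQ is below the tier, at the tier's minimum quantity.
EOQ at $141.00 = 216.2 (feasible in tier 1): TC = 4,368×$141.00 + (4,368/216.2)×264 + (216.2/2)×0.35×$141.00 = $626,556.46.
EOQ at $131.20 = 224.1 < 260, so use break Q=260: TC = 4,368×$131.20 + (4,368/260.0)×264 + (260.0/2)×0.35×$131.20 = $583,486.40.
EOQ at $129.90 = 225.2 < 1200, so use break Q=1200: TC = 4,368×$129.90 + (4,368/1200.0)×264 + (1200.0/2)×0.35×$129.90 = $595,643.16.
Lowest total cost is $583,486.40 at Q = 260.0.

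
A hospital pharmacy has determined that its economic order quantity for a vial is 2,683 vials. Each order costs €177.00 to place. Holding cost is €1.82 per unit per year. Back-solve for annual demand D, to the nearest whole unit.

D ≈ 37,009 vials per year

The basic EOQ model gives Q* = √(2DS/H); rearrange for the unknown.
From Q* = √(2DS/H): D = Q*²H / (2S) = 2,683² × 1.82 / (2 × 177) = 37009.181.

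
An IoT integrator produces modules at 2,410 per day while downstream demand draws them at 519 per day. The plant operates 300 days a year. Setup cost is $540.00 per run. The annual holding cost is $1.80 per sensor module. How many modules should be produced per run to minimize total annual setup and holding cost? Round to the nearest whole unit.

Q* ≈ 10,911 modules

Annual demand D = 519 × 300 = 155,700.
Production build-up factor (1 − d/p) = 1 − 519/2,410 = 0.7846.
Q* = √(2DS / (H(1 − d/p))) = √(2 × 155,700 × 540 / (1.8 × 0.7846)).
= √(168,156,000 / 1.4124) ≈ 10911.456.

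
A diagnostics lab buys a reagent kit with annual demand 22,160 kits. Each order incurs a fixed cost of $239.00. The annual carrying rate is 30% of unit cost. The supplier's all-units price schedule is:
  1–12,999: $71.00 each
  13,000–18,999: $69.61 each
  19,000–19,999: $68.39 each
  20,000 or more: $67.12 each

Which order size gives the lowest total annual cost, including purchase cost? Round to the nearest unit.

Q* ≈ 705 kits

Holding cost per unit per year at price C is H = 0.30·C.
Evaluate total cost at each tier's feasible EOQ or, if the EOQ is below the tier, at the tier's minimum quantity.
EOQ at $71.00 = 705.2 (feasible in tier 1): TC = 22,160×$71.00 + (22,160/705.2)×239 + (705.2/2)×0.30×$71.00 = $1,588,380.65.
EOQ at $69.61 = 712.2 < 13000, so use break Q=13000: TC = 22,160×$69.61 + (22,160/13000.0)×239 + (13000.0/2)×0.30×$69.61 = $1,678,704.50.
EOQ at $68.39 = 718.5 < 19000, so use break Q=19000: TC = 22,160×$68.39 + (22,160/19000.0)×239 + (19000.0/2)×0.30×$68.39 = $1,710,712.65.
EOQ at $67.12 = 725.3 < 20000, so use break Q=20000: TC = 22,160×$67.12 + (22,160/20000.0)×239 + (20000.0/2)×0.30×$67.12 = $1,689,004.01.
Lowest total cost is $1,588,380.65 at Q = 705.2.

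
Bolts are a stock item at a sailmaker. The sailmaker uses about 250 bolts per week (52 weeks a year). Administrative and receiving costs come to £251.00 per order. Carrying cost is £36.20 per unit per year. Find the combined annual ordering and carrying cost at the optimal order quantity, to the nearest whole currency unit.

Annual demand D = 250 × 52 = 13,000.
EOQ = √(2DS/H) = √(2 × 13,000 × 251 / 36.2) ≈ 424.59.
At Q*, ordering cost (D/Q*)S equals holding cost (Q*/2)H, each = √(DSH/2).
Minimum total = √(2DSH) = √(2 × 13,000 × 251 × 36.2) ≈ 15370.140.

TC* ≈ £15,370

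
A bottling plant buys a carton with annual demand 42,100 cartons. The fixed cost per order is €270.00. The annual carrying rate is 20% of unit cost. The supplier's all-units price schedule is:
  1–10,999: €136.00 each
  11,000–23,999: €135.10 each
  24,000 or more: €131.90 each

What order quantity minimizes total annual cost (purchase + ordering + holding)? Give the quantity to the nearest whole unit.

Holding cost per unit per year at price C is H = 0.20·C.
Evaluate total cost at each tier's feasible EOQ or, if the EOQ is below the tier, at the tier's minimum quantity.
EOQ at €136.00 = 914.2 (feasible in tier 1): TC = 42,100×€136.00 + (42,100/914.2)×270 + (914.2/2)×0.20×€136.00 = €5,750,466.94.
EOQ at €135.10 = 917.3 < 11000, so use break Q=11000: TC = 42,100×€135.10 + (42,100/11000.0)×270 + (11000.0/2)×0.20×€135.10 = €5,837,353.36.
EOQ at €131.90 = 928.3 < 24000, so use break Q=24000: TC = 42,100×€131.90 + (42,100/24000.0)×270 + (24000.0/2)×0.20×€131.90 = €5,870,023.62.
Lowest total cost is €5,750,466.94 at Q = 914.2.

Q* ≈ 914 cartons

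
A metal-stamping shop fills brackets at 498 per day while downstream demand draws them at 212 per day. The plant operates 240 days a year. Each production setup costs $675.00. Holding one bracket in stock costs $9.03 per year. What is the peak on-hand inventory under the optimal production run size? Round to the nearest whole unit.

Annual demand D = 212 × 240 = 50,880.
Production build-up factor (1 − d/p) = 1 − 212/498 = 0.5743.
Q* = √(2DS / (H(1 − d/p))) = √(2 × 50,880 × 675 / (9.03 × 0.5743)).
= √(68,688,000 / 5.1859) ≈ 3639.387.
Maximum inventory = Q*(1 − d/p) = 3639.387 × 0.5743 ≈ 2090.090.

I_max ≈ 2,090 brackets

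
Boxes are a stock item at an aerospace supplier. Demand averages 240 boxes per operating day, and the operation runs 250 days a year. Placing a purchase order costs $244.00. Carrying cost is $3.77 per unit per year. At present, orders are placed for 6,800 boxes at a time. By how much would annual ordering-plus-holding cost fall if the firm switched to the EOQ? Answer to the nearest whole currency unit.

Annual demand D = 240 × 250 = 60,000.
EOQ = √(2DS/H) = √(2 × 60,000 × 244 / 3.77) ≈ 2786.86.
Cost at Q* = (D/Q*)S + (Q*/2)H = √(2DSH) ≈ $10,506.46.
Cost at Q = 6,800: (60,000/6,800)×244 + (6,800/2)×3.77 = $2,152.94 + $12,818.00 = $14,970.94.
Excess = $14,970.94 − $10,506.46 = $4,464.49.

Extra cost ≈ $4,464 per year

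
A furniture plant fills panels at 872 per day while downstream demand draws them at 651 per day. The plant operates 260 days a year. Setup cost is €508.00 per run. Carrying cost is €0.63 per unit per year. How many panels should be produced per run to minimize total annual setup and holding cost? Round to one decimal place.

Annual demand D = 651 × 260 = 169,260.
Production build-up factor (1 − d/p) = 1 − 651/872 = 0.2534.
Q* = √(2DS / (H(1 − d/p))) = √(2 × 169,260 × 508 / (0.63 × 0.2534)).
= √(171,968,160 / 0.1597) ≈ 32818.283.

Q* ≈ 32,818.3 panels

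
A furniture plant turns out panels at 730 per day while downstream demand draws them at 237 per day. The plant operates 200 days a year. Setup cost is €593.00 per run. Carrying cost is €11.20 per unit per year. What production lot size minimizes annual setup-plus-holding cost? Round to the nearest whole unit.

Q* ≈ 2,726 panels

Annual demand D = 237 × 200 = 47,400.
Production build-up factor (1 − d/p) = 1 − 237/730 = 0.6753.
Q* = √(2DS / (H(1 − d/p))) = √(2 × 47,400 × 593 / (11.2 × 0.6753)).
= √(56,216,400 / 7.5638) ≈ 2726.217.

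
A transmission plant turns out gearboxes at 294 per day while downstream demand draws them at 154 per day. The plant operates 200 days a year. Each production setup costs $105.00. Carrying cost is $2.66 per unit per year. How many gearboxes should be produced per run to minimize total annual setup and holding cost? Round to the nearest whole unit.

Annual demand D = 154 × 200 = 30,800.
Production build-up factor (1 − d/p) = 1 − 154/294 = 0.4762.
Q* = √(2DS / (H(1 − d/p))) = √(2 × 30,800 × 105 / (2.66 × 0.4762)).
= √(6,468,000 / 1.2667) ≈ 2259.716.

Q* ≈ 2,260 gearboxes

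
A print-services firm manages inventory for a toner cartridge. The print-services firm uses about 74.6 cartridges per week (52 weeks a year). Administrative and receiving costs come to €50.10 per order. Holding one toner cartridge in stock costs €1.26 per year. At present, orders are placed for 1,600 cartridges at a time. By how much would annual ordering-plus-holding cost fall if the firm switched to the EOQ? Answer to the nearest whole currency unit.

Annual demand D = 74.6 × 52 = 3,879.2.
EOQ = √(2DS/H) = √(2 × 3,879.2 × 50.1 / 1.26) ≈ 555.42.
Cost at Q* = (D/Q*)S + (Q*/2)H = √(2DSH) ≈ €699.83.
Cost at Q = 1,600: (3,879.2/1,600)×50.1 + (1,600/2)×1.26 = €121.47 + €1,008.00 = €1,129.47.
Excess = €1,129.47 − €699.83 = €429.64.

Extra cost ≈ €430 per year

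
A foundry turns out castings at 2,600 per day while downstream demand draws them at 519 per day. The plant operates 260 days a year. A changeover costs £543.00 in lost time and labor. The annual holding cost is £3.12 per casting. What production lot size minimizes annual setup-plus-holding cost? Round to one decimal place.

Q* ≈ 7,660.5 castings

Annual demand D = 519 × 260 = 134,940.
Production build-up factor (1 − d/p) = 1 − 519/2,600 = 0.8004.
Q* = √(2DS / (H(1 − d/p))) = √(2 × 134,940 × 543 / (3.12 × 0.8004)).
= √(146,544,840 / 2.4972) ≈ 7660.526.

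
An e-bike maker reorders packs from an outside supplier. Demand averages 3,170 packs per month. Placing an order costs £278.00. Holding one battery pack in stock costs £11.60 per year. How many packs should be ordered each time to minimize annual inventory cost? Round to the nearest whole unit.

Q* ≈ 1,350 packs

Annual demand D = 3,170 × 12 = 38,040.
EOQ = √(2DS / H) = √(2 × 38,040 × 278 / 11.6).
= √(21,150,240 / 11.6) = √1,823,296.5517 ≈ 1350.295.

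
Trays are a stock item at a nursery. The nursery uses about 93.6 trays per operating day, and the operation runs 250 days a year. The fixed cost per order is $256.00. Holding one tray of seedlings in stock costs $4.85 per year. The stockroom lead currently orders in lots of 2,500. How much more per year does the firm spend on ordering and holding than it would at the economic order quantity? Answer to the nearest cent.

Extra cost ≈ $835.87 per year

Annual demand D = 93.6 × 250 = 23,400.
EOQ = √(2DS/H) = √(2 × 23,400 × 256 / 4.85) ≈ 1571.71.
Cost at Q* = (D/Q*)S + (Q*/2)H = √(2DSH) ≈ $7,622.79.
Cost at Q = 2,500: (23,400/2,500)×256 + (2,500/2)×4.85 = $2,396.16 + $6,062.50 = $8,458.66.
Excess = $8,458.66 − $7,622.79 = $835.87.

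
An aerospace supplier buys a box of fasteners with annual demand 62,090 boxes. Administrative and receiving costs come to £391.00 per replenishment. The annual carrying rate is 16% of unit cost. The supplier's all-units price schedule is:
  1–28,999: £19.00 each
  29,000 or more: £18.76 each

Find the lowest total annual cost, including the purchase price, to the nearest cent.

Holding cost per unit per year at price C is H = 0.16·C.
Candidates are each tier's EOQ (if it falls in that tier) and each price-break quantity.
EOQ at £19.00 = 3996.5 (feasible in tier 1): TC = 62,090×£19.00 + (62,090/3996.5)×391 + (3996.5/2)×0.16×£19.00 = £1,191,859.29.
EOQ at £18.76 = 4022.0 < 29000, so use break Q=29000: TC = 62,090×£18.76 + (62,090/29000.0)×391 + (29000.0/2)×0.16×£18.76 = £1,209,168.74.
Lowest total cost among the candidates is at Q = 3996.5.

TC* ≈ £1,191,859.29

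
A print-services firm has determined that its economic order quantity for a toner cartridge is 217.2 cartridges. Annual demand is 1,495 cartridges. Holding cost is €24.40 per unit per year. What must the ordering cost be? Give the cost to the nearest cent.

S ≈ €384.98

Squaring Q* = √(2DS/H) gives Q*² = 2DS/H.
From Q* = √(2DS/H): S = Q*²H / (2D) = 217.2² × 24.4 / (2 × 1,495) = 384.9801.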